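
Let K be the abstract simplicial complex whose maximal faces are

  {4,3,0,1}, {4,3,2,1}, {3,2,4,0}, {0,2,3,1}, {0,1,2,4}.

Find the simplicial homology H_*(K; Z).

H_0 = Z,  H_1 = 0,  H_2 = 0,  H_3 = Z.

Fix the vertex order 0 < 1 < 2 < 3 < 4 and write every simplex with vertices in increasing order. Then dim K = 3 and the simplices of K are:

  0-simplices (5): [0], [1], [2], [3], [4]
  1-simplices (10): [0,1], [0,2], [0,3], [0,4], [1,2], [1,3], [1,4], [2,3], [2,4], [3,4]
  2-simplices (10): [0,1,2], [0,1,3], [0,1,4], [0,2,3], [0,2,4], [0,3,4], [1,2,3], [1,2,4], [1,3,4], [2,3,4]
  3-simplices (5): [0,1,2,3], [0,1,2,4], [0,1,3,4], [0,2,3,4], [1,2,3,4]

so the chain groups are C_0 ≅ Z^5, C_1 ≅ Z^10, C_2 ≅ Z^10, C_3 ≅ Z^5.

The boundary map ∂_1: C_1 → C_0 maps an edge to its endpoints' difference, ∂[p,q] = q − p.
The resulting 5×10 matrix has rank 4, and its Smith normal form has invariant factors (1,1,1,1).

The boundary map ∂_2: C_2 → C_1 maps a triangle to the signed sum of its edges. For instance
  ∂[1,2,3] = [2,3] − [1,3] + [1,2],
  ∂[0,2,3] = [2,3] − [0,3] + [0,2].
The resulting 10×10 matrix has rank 6, and its Smith normal form has invariant factors (1,1,1,1,1,1).

Boundary ∂_3: C_3 → C_2 sends each 3-simplex σ to the alternating sum Σ_i (−1)^i (σ with its i-th vertex removed). For instance
  ∂[0,1,2,3] = [1,2,3] − [0,2,3] + [0,1,3] − [0,1,2],
  ∂[0,1,2,4] = [1,2,4] − [0,2,4] + [0,1,4] − [0,1,2].
This gives a 10×5 integer matrix of rank 4; reducing to Smith normal form yields diagonal entries (1,1,1,1).

Reading off H_k = ker ∂_k / im ∂_{k+1}:

  H_0: rank C_0 − rank ∂_1 = 5 − 4 = 1, and the invariant factors of ∂_1 are all 1, so H_0 ≅ Z.
  H_1: rank ker ∂_1 − rank ∂_2 = (10 − 4) − 6 = 0, and the invariant factors of ∂_2 are all 1, so H_1 ≅ 0.
  H_2: rank ker ∂_2 − rank ∂_3 = (10 − 6) − 4 = 0, and the invariant factors of ∂_3 are all 1, so H_2 ≅ 0.
  H_3: rank ker ∂_3 − rank ∂_4 = (5 − 4) − 0 = 1, and there is no ∂_4, so H_3 ≅ Z.

As a check, the Euler characteristic is 5 − 10 + 10 − 5 = 0, which agrees with 1 − 0 + 0 − 1 = 0.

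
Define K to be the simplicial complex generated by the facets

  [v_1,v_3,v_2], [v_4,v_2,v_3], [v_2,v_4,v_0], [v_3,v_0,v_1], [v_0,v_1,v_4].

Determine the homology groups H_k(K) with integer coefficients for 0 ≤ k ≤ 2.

H_0 ≅ Z,  H_1 ≅ Z,  H_2 = 0.

We work with the vertex ordering v_0 < v_1 < v_2 < v_3 < v_4. The simplices of K, each written with vertices in increasing order, are:

  0-simplices (5): [v_0], [v_1], [v_2], [v_3], [v_4]
  1-simplices (10): [v_0,v_1], [v_0,v_2], [v_0,v_3], [v_0,v_4], [v_1,v_2], [v_1,v_3], [v_1,v_4], [v_2,v_3], [v_2,v_4], [v_3,v_4]
  2-simplices (5): [v_0,v_1,v_3], [v_0,v_1,v_4], [v_0,v_2,v_4], [v_1,v_2,v_3], [v_2,v_3,v_4]

so the chain groups are C_0 ≅ Z^5, C_1 ≅ Z^10, C_2 ≅ Z^5.

Boundary ∂_1: C_1 → C_0 is given by ∂[p,q] = [q] − [p]. For instance
  ∂[v_0,v_3] = [v_3] − [v_0].
As a 5×10 matrix over Z this has rank 4, with invariant factors (1,1,1,1).

Boundary ∂_2: C_2 → C_1 sends each 2-simplex [p,q,r] to [q,r] − [p,r] + [p,q]. For instance
  ∂[v_1,v_2,v_3] = [v_2,v_3] − [v_1,v_3] + [v_1,v_2],
  ∂[v_2,v_3,v_4] = [v_3,v_4] − [v_2,v_4] + [v_2,v_3].
The resulting 10×5 matrix has rank 5, and its Smith normal form has invariant factors (1,1,1,1,1).

Computing H_k = (kernel of ∂_k) / (image of ∂_{k+1}):

  H_0: rank C_0 − rank ∂_1 = 5 − 4 = 1, and the invariant factors of ∂_1 are all 1, so H_0 = Z.
  H_1: rank ker ∂_1 − rank ∂_2 = (10 − 4) − 5 = 1, and the invariant factors of ∂_2 are all 1, so H_1 = Z.
  H_2: rank ker ∂_2 − rank ∂_3 = (5 − 5) − 0 = 0, and there is no ∂_3, so H_2 = 0.

(K is a triangulation of the Möbius band.)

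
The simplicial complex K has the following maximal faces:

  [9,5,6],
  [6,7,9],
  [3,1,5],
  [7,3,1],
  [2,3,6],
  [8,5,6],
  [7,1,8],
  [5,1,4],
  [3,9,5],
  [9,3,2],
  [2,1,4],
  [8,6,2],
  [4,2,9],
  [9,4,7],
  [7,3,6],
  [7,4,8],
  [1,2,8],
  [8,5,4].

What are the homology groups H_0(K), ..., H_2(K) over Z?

Take the total order 1 < 2 < 3 < 4 < 5 < 6 < 7 < 8 < 9 on the vertex set. Then K (dimension 2) consists of the simplices:

  0-simplices (9): [1], [2], [3], [4], [5], [6], [7], [8], [9]
  1-simplices (27): (27 of them)
  2-simplices (18): [1,2,4], [1,2,8], [1,3,5], [1,3,7], [1,4,5], [1,7,8], [2,3,6], [2,3,9], [2,4,9], [2,6,8], [3,5,9], [3,6,7], [4,5,8], [4,7,8], [4,7,9], [5,6,8], [5,6,9], [6,7,9]

Hence C_0 ≅ Z^9, C_1 ≅ Z^27, C_2 ≅ Z^18.

The boundary map ∂_1: C_1 → C_0 is given by ∂[p,q] = [q] − [p]. For instance
  ∂[1,5] = [5] − [1].
The resulting 9×27 matrix has rank 8, and its Smith normal form has invariant factors (1,1,1,1,1,1,1,1).

Boundary ∂_2: C_2 → C_1 maps a triangle to the signed sum of its edges. For instance
  ∂[2,4,9] = [4,9] − [2,9] + [2,4],
  ∂[4,7,9] = [7,9] − [4,9] + [4,7].
The 27×18 boundary matrix has rank 18 and Smith normal form diag(1,1,1,1,1,1,1,1,1,1,1,1,1,1,1,1,1,2).

Now H_k = ker ∂_k / im ∂_{k+1}, so:

  H_0: rank C_0 − rank ∂_1 = 9 − 8 = 1, and the invariant factors of ∂_1 are all 1, so H_0 ≅ Z.
  H_1: rank ker ∂_1 − rank ∂_2 = (27 − 8) − 18 = 1, and ∂_2 has invariant factor 2 > 1, so H_1 ≅ Z ⊕ Z/2.
  H_2: rank ker ∂_2 − rank ∂_3 = (18 − 18) − 0 = 0, and there is no ∂_3, so H_2 ≅ 0.

H_0 = Z,  H_1 = Z ⊕ Z/2,  H_2 = 0.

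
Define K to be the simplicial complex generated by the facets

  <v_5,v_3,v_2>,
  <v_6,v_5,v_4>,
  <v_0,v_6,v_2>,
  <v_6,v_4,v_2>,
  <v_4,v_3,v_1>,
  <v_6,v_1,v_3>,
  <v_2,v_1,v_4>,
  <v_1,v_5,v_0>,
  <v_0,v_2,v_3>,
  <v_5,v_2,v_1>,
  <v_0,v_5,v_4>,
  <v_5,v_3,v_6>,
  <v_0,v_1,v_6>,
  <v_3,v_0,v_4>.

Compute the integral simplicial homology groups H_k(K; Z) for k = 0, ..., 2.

H_0 = Z,  H_1 = Z^2,  H_2 = Z.

We work with the vertex ordering v_0 < v_1 < v_2 < v_3 < v_4 < v_5 < v_6. The simplices of K, each written with vertices in increasing order, are:

  0-simplices (7): [v_0], [v_1], [v_2], [v_3], [v_4], [v_5], [v_6]
  1-simplices (21): (21 of them)
  2-simplices (14): (14 of them)

Hence C_0 ≅ Z^7, C_1 ≅ Z^21, C_2 ≅ Z^14.

Boundary ∂_1: C_1 → C_0 maps an edge to its endpoints' difference, ∂[p,q] = q − p. For instance
  ∂[v_0,v_2] = [v_2] − [v_0].
The 7×21 boundary matrix has rank 6 and Smith normal form diag(1,1,1,1,1,1).

∂_2: C_2 → C_1 acts by ∂[p,q,r] = [q,r] − [p,r] + [p,q]. For instance
  ∂[v_0,v_3,v_4] = [v_3,v_4] − [v_0,v_4] + [v_0,v_3],
  ∂[v_1,v_2,v_5] = [v_2,v_5] − [v_1,v_5] + [v_1,v_2].
This gives a 21×14 integer matrix of rank 13; reducing to Smith normal form yields diagonal entries (1,1,1,1,1,1,1,1,1,1,1,1,1).

Now H_k = ker ∂_k / im ∂_{k+1}, so:

  H_0: rank C_0 − rank ∂_1 = 7 − 6 = 1, and the invariant factors of ∂_1 are all 1, so H_0 ≅ Z.
  H_1: rank ker ∂_1 − rank ∂_2 = (21 − 6) − 13 = 2, and the invariant factors of ∂_2 are all 1, so H_1 ≅ Z^2.
  H_2: rank ker ∂_2 − rank ∂_3 = (14 − 13) − 0 = 1, and there is no ∂_3, so H_2 ≅ Z.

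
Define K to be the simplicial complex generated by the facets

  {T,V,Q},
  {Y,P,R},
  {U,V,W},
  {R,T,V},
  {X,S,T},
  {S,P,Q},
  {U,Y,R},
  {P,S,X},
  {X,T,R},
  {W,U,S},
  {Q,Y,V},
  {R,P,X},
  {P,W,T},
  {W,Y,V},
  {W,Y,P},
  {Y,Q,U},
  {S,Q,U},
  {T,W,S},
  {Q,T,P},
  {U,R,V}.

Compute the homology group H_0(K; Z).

H_0 = Z.

Take the total order P < Q < R < S < T < U < V < W < X < Y on the vertex set. Then K (dimension 2) consists of the simplices:

  0-simplices (10): P, Q, R, S, T, U, V, W, X, Y
  1-simplices (30): PQ, PR, PS, PT, PW, PX, PY, QS, QT, QU, QV, QY, RT, RU, RV, RX, RY, ST, SU, SW, SX, TV, TW, TX, UV, UW, UY, VW, VY, WY
  2-simplices (20): PQS, PQT, PRX, PRY, PSX, PTW, PWY, QSU, QTV, QUY, QVY, RTV, RTX, RUV, RUY, STW, STX, SUW, UVW, VWY

giving chain groups C_0 ≅ Z^10, C_1 ≅ Z^30, C_2 ≅ Z^20.

Boundary ∂_1: C_1 → C_0 sends each edge [p,q] (with p < q) to q − p.
This gives a 10×30 integer matrix of rank 9; reducing to Smith normal form yields diagonal entries (1,1,1,1,1,1,1,1,1).

∂_2: C_2 → C_1 maps a triangle to the signed sum of its edges. For instance
  ∂STX = TX − SX + ST,
  ∂QSU = SU − QU + QS.
As a 30×20 matrix over Z this has rank 20, with invariant factors (1,1,1,1,1,1,1,1,1,1,1,1,1,1,1,1,1,1,1,2).

From H_k ≅ ker(∂_k) / im(∂_{k+1}) we obtain:

  H_0: rank C_0 − rank ∂_1 = 10 − 9 = 1, and the invariant factors of ∂_1 are all 1, so H_0 = Z.

(K is a triangulation of the Klein bottle.)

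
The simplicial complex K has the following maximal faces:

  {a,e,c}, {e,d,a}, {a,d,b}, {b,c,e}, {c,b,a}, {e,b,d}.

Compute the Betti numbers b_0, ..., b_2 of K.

Fix the vertex order a < b < c < d < e and write every simplex with vertices in increasing order. Then dim K = 2 and the simplices of K are:

  0-simplices (5): a, b, c, d, e
  1-simplices (9): ab, ac, ad, ae, bc, bd, be, ce, de
  2-simplices (6): abc, abd, ace, ade, bce, bde

Hence C_0 ≅ Z^5, C_1 ≅ Z^9, C_2 ≅ Z^6.

Boundary ∂_1: C_1 → C_0 sends each edge [p,q] (with p < q) to q − p.
The 5×9 boundary matrix has rank 4 and Smith normal form diag(1,1,1,1).

The boundary map ∂_2: C_2 → C_1 sends each 2-simplex [p,q,r] to [q,r] − [p,r] + [p,q]. For instance
  ∂ade = de − ae + ad,
  ∂bce = ce − be + bc.
The 9×6 boundary matrix has rank 5 and Smith normal form diag(1,1,1,1,1).

From H_k ≅ ker(∂_k) / im(∂_{k+1}) we obtain:

  H_0: rank C_0 − rank ∂_1 = 5 − 4 = 1, and the invariant factors of ∂_1 are all 1, so H_0 ≅ Z.
  H_1: rank ker ∂_1 − rank ∂_2 = (9 − 4) − 5 = 0, and the invariant factors of ∂_2 are all 1, so H_1 ≅ 0.
  H_2: rank ker ∂_2 − rank ∂_3 = (6 − 5) − 0 = 1, and there is no ∂_3, so H_2 ≅ Z.

Hence the Betti numbers are b_0 = 1, b_1 = 0, b_2 = 1.

b_0 = 1, b_1 = 0, b_2 = 1.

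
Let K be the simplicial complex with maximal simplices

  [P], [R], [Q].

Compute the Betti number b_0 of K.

b_0 = 3.

We work with the vertex ordering P < Q < R. The simplices of K, each written with vertices in increasing order, are:

  0-simplices (3): P, Q, R

so the chain groups are C_0 ≅ Z^3.

Now H_k = ker ∂_k / im ∂_{k+1}, so:

  H_0: rank C_0 − rank ∂_1 = 3 − 0 = 3, and there is no ∂_1, so H_0 = Z^3.

(K is a triangulation of a set of 3 points.)

Hence the Betti numbers are b_0 = 3.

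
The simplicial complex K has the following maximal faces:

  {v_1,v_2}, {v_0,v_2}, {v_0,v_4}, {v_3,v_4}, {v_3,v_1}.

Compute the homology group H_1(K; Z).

Order the vertices as v_0 < v_1 < v_2 < v_3 < v_4. Listing each simplex with vertices in this order, K has dimension 1 with simplices:

  0-simplices (5): [v_0], [v_1], [v_2], [v_3], [v_4]
  1-simplices (5): [v_0,v_2], [v_0,v_4], [v_1,v_2], [v_1,v_3], [v_3,v_4]

giving chain groups C_0 ≅ Z^5, C_1 ≅ Z^5.

The boundary map ∂_1: C_1 → C_0 sends each edge [p,q] (with p < q) to q − p.
The resulting 5×5 matrix has rank 4, and its Smith normal form has invariant factors (1,1,1,1).

Now H_k = ker ∂_k / im ∂_{k+1}, so:

  H_1: rank ker ∂_1 − rank ∂_2 = (5 − 4) − 0 = 1, and there is no ∂_2, so H_1 = Z.

H_1 ≅ Z.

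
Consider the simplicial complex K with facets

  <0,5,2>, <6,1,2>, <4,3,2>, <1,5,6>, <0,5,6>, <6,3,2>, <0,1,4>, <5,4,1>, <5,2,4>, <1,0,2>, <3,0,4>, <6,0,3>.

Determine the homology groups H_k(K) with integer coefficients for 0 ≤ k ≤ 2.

We work with the vertex ordering 0 < 1 < 2 < 3 < 4 < 5 < 6. The simplices of K, each written with vertices in increasing order, are:

  0-simplices (7): [0], [1], [2], [3], [4], [5], [6]
  1-simplices (18): [0,1], [0,2], [0,3], [0,4], [0,5], [0,6], [1,2], [1,4], [1,5], [1,6], [2,3], [2,4], [2,5], [2,6], [3,4], [3,6], [4,5], [5,6]
  2-simplices (12): [0,1,2], [0,1,4], [0,2,5], [0,3,4], [0,3,6], [0,5,6], [1,2,6], [1,4,5], [1,5,6], [2,3,4], [2,3,6], [2,4,5]

giving chain groups C_0 ≅ Z^7, C_1 ≅ Z^18, C_2 ≅ Z^12.

The boundary map ∂_1: C_1 → C_0 maps an edge to its endpoints' difference, ∂[p,q] = q − p. For instance
  ∂[1,6] = [6] − [1].
As a 7×18 matrix over Z this has rank 6, with invariant factors (1,1,1,1,1,1).

∂_2: C_2 → C_1 maps a triangle to the signed sum of its edges. For instance
  ∂[0,1,4] = [1,4] − [0,4] + [0,1],
  ∂[0,3,4] = [3,4] − [0,4] + [0,3].
The 18×12 boundary matrix has rank 12 and Smith normal form diag(1,1,1,1,1,1,1,1,1,1,1,2).

Reading off H_k = ker ∂_k / im ∂_{k+1}:

  H_0: rank C_0 − rank ∂_1 = 7 − 6 = 1, and the invariant factors of ∂_1 are all 1, so H_0 ≅ Z.
  H_1: rank ker ∂_1 − rank ∂_2 = (18 − 6) − 12 = 0, and ∂_2 has invariant factor 2 > 1, so H_1 ≅ Z/2Z.
  H_2: rank ker ∂_2 − rank ∂_3 = (12 − 12) − 0 = 0, and there is no ∂_3, so H_2 ≅ 0.

(K is a triangulation of the real projective plane RP^2.)

H_0 = Z,  H_1 = Z/2Z,  H_2 = 0.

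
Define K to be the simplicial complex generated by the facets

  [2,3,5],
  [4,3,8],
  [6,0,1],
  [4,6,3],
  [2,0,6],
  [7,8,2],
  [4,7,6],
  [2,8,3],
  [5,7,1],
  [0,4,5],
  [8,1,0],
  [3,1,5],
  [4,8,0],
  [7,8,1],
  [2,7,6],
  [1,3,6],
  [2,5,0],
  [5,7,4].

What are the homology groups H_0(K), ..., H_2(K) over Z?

H_0 = Z,  H_1 = Z^2,  H_2 = Z.

Fix the vertex order 0 < 1 < 2 < 3 < 4 < 5 < 6 < 7 < 8 and write every simplex with vertices in increasing order. Then dim K = 2 and the simplices of K are:

  0-simplices (9): [0], [1], [2], [3], [4], [5], [6], [7], [8]
  1-simplices (27): (27 of them)
  2-simplices (18): [0,1,6], [0,1,8], [0,2,5], [0,2,6], [0,4,5], [0,4,8], [1,3,5], [1,3,6], [1,5,7], [1,7,8], [2,3,5], [2,3,8], [2,6,7], [2,7,8], [3,4,6], [3,4,8], [4,5,7], [4,6,7]

Hence C_0 ≅ Z^9, C_1 ≅ Z^27, C_2 ≅ Z^18.

∂_1: C_1 → C_0 maps an edge to its endpoints' difference, ∂[p,q] = q − p.
The resulting 9×27 matrix has rank 8, and its Smith normal form has invariant factors (1,1,1,1,1,1,1,1).

Boundary ∂_2: C_2 → C_1 maps a triangle to the signed sum of its edges. For instance
  ∂[2,3,8] = [3,8] − [2,8] + [2,3],
  ∂[1,3,6] = [3,6] − [1,6] + [1,3].
This gives a 27×18 integer matrix of rank 17; reducing to Smith normal form yields diagonal entries (1,1,1,1,1,1,1,1,1,1,1,1,1,1,1,1,1).

Reading off H_k = ker ∂_k / im ∂_{k+1}:

  H_0: rank C_0 − rank ∂_1 = 9 − 8 = 1, and the invariant factors of ∂_1 are all 1, so H_0 = Z.
  H_1: rank ker ∂_1 − rank ∂_2 = (27 − 8) − 17 = 2, and the invariant factors of ∂_2 are all 1, so H_1 = Z^2.
  H_2: rank ker ∂_2 − rank ∂_3 = (18 − 17) − 0 = 1, and there is no ∂_3, so H_2 = Z.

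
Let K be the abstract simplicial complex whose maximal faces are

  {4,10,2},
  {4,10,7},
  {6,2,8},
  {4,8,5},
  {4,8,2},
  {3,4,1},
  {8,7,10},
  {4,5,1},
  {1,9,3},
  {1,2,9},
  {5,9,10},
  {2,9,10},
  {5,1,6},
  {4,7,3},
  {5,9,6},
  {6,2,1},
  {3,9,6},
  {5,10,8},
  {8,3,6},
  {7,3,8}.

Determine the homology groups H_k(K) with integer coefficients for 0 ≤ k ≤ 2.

We work with the vertex ordering 1 < 2 < 3 < 4 < 5 < 6 < 7 < 8 < 9 < 10. The simplices of K, each written with vertices in increasing order, are:

  0-simplices (10): [1], [2], [3], [4], [5], [6], [7], [8], [9], [10]
  1-simplices (30): (30 of them)
  2-simplices (20): (20 of them)

Hence C_0 ≅ Z^10, C_1 ≅ Z^30, C_2 ≅ Z^20.

The boundary map ∂_1: C_1 → C_0 is given by ∂[p,q] = [q] − [p].
This gives a 10×30 integer matrix of rank 9; reducing to Smith normal form yields diagonal entries (1,1,1,1,1,1,1,1,1).

The boundary map ∂_2: C_2 → C_1 sends each 2-simplex [p,q,r] to [q,r] − [p,r] + [p,q]. For instance
  ∂[1,5,6] = [5,6] − [1,6] + [1,5],
  ∂[4,5,8] = [5,8] − [4,8] + [4,5].
This gives a 30×20 integer matrix of rank 20; reducing to Smith normal form yields diagonal entries (1,1,1,1,1,1,1,1,1,1,1,1,1,1,1,1,1,1,1,2).

Computing H_k = (kernel of ∂_k) / (image of ∂_{k+1}):

  H_0: rank C_0 − rank ∂_1 = 10 − 9 = 1, and the invariant factors of ∂_1 are all 1, so H_0 ≅ Z.
  H_1: rank ker ∂_1 − rank ∂_2 = (30 − 9) − 20 = 1, and ∂_2 has invariant factor 2 > 1, so H_1 ≅ Z ⊕ Z/2.
  H_2: rank ker ∂_2 − rank ∂_3 = (20 − 20) − 0 = 0, and there is no ∂_3, so H_2 ≅ 0.

As a check, the Euler characteristic is 10 − 30 + 20 = 0, which agrees with 1 − 1 + 0 = 0.
(K is a triangulation of the Klein bottle.)

H_0 = Z,  H_1 = Z ⊕ Z/2,  H_2 = 0.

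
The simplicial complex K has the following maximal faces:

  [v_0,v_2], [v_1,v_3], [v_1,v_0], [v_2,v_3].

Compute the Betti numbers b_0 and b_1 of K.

b_0 = 1, b_1 = 1.

Fix the vertex order v_0 < v_1 < v_2 < v_3 and write every simplex with vertices in increasing order. Then dim K = 1 and the simplices of K are:

  0-simplices (4): [v_0], [v_1], [v_2], [v_3]
  1-simplices (4): [v_0,v_1], [v_0,v_2], [v_1,v_3], [v_2,v_3]

Hence C_0 ≅ Z^4, C_1 ≅ Z^4.

∂_1: C_1 → C_0 sends each edge [p,q] (with p < q) to q − p. For instance
  ∂[v_0,v_2] = [v_2] − [v_0].
The resulting 4×4 matrix has rank 3, and its Smith normal form has invariant factors (1,1,1).

Now H_k = ker ∂_k / im ∂_{k+1}, so:

  H_0: rank C_0 − rank ∂_1 = 4 − 3 = 1, and the invariant factors of ∂_1 are all 1, so H_0 = Z.
  H_1: rank ker ∂_1 − rank ∂_2 = (4 − 3) − 0 = 1, and there is no ∂_2, so H_1 = Z.

(K is a triangulation of the circle S^1.)

Hence the Betti numbers are b_0 = 1, b_1 = 1.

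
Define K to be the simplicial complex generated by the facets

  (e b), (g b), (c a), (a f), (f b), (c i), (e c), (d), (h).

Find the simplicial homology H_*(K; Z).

H_0 ≅ Z^3,  H_1 ≅ Z.

Take the total order a < b < c < d < e < f < g < h < i on the vertex set. Then K (dimension 1) consists of the simplices:

  0-simplices (9): a, b, c, d, e, f, g, h, i
  1-simplices (7): ac, af, be, bf, bg, ce, ci

Hence C_0 ≅ Z^9, C_1 ≅ Z^7.

∂_1: C_1 → C_0 maps an edge to its endpoints' difference, ∂[p,q] = q − p. For instance
  ∂ci = i − c.
As a 9×7 matrix over Z this has rank 6, with invariant factors (1,1,1,1,1,1).

Now H_k = ker ∂_k / im ∂_{k+1}, so:

  H_0: rank C_0 − rank ∂_1 = 9 − 6 = 3, and the invariant factors of ∂_1 are all 1, so H_0 = Z^3.
  H_1: rank ker ∂_1 − rank ∂_2 = (7 − 6) − 0 = 1, and there is no ∂_2, so H_1 = Z.

As a check, the Euler characteristic is 9 − 7 = 2, which agrees with 3 − 1 = 2.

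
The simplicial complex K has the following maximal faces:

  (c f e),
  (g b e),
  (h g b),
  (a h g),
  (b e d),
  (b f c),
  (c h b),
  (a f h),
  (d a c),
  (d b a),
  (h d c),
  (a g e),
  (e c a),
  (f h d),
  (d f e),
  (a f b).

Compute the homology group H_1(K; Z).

Fix the vertex order a < b < c < d < e < f < g < h and write every simplex with vertices in increasing order. Then dim K = 2 and the simplices of K are:

  0-simplices (8): a, b, c, d, e, f, g, h
  1-simplices (24): ab, ac, ad, ae, af, ag, ah, bc, bd, be, bf, bg, bh, cd, ce, cf, ch, de, df, dh, ef, eg, fh, gh
  2-simplices (16): abd, abf, acd, ace, aeg, afh, agh, bcf, bch, bde, beg, bgh, cdh, cef, def, dfh

so the chain groups are C_0 ≅ Z^8, C_1 ≅ Z^24, C_2 ≅ Z^16.

The boundary map ∂_1: C_1 → C_0 is given by ∂[p,q] = [q] − [p]. For instance
  ∂bd = d − b.
As a 8×24 matrix over Z this has rank 7, with invariant factors (1,1,1,1,1,1,1).

∂_2: C_2 → C_1 maps a triangle to the signed sum of its edges. For instance
  ∂acd = cd − ad + ac,
  ∂ace = ce − ae + ac.
As a 24×16 matrix over Z this has rank 15, with invariant factors (1,1,1,1,1,1,1,1,1,1,1,1,1,1,1).

Reading off H_k = ker ∂_k / im ∂_{k+1}:

  H_1: rank ker ∂_1 − rank ∂_2 = (24 − 7) − 15 = 2, and the invariant factors of ∂_2 are all 1, so H_1 ≅ Z^2.

(K is a triangulation of the torus T^2.)

H_1 ≅ Z^2.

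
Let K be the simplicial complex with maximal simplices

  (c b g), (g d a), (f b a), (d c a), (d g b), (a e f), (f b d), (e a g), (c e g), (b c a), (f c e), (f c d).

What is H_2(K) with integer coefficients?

We work with the vertex ordering a < b < c < d < e < f < g. The simplices of K, each written with vertices in increasing order, are:

  0-simplices (7): a, b, c, d, e, f, g
  1-simplices (18): ab, ac, ad, ae, af, ag, bc, bd, bf, bg, cd, ce, cf, cg, df, dg, ef, eg
  2-simplices (12): abc, abf, acd, adg, aef, aeg, bcg, bdf, bdg, cdf, cef, ceg

so the chain groups are C_0 ≅ Z^7, C_1 ≅ Z^18, C_2 ≅ Z^12.

The boundary map ∂_1: C_1 → C_0 is given by ∂[p,q] = [q] − [p]. For instance
  ∂bg = g − b.
This gives a 7×18 integer matrix of rank 6; reducing to Smith normal form yields diagonal entries (1,1,1,1,1,1).

Boundary ∂_2: C_2 → C_1 sends each 2-simplex [p,q,r] to [q,r] − [p,r] + [p,q]. For instance
  ∂abc = bc − ac + ab,
  ∂cef = ef − cf + ce.
The resulting 18×12 matrix has rank 12, and its Smith normal form has invariant factors (1,1,1,1,1,1,1,1,1,1,1,2).

From H_k ≅ ker(∂_k) / im(∂_{k+1}) we obtain:

  H_2: rank ker ∂_2 − rank ∂_3 = (12 − 12) − 0 = 0, and there is no ∂_3, so H_2 ≅ 0.

H_2 ≅ 0.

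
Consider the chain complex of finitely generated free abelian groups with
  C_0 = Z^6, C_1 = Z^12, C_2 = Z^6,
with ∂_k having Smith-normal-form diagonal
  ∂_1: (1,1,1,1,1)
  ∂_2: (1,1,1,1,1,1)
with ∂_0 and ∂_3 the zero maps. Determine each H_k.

H_0 = Z,  H_1 = Z,  H_2 = 0.

H_0: b_0 = 6 − 0 − 5 = 1; torsion from ∂_1 factors > 1: none. So H_0 = Z.
H_1: b_1 = 12 − 5 − 6 = 1; torsion from ∂_2 factors > 1: none. So H_1 = Z.
H_2: b_2 = 6 − 6 − 0 = 0; torsion from ∂_3 factors > 1: none. So H_2 = 0.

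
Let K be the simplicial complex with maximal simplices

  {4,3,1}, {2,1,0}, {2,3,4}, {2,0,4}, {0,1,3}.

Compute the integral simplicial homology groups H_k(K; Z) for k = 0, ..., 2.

H_0 = Z,  H_1 = Z,  H_2 = 0.

Take the total order 0 < 1 < 2 < 3 < 4 on the vertex set. Then K (dimension 2) consists of the simplices:

  0-simplices (5): [0], [1], [2], [3], [4]
  1-simplices (10): [0,1], [0,2], [0,3], [0,4], [1,2], [1,3], [1,4], [2,3], [2,4], [3,4]
  2-simplices (5): [0,1,2], [0,1,3], [0,2,4], [1,3,4], [2,3,4]

Hence C_0 ≅ Z^5, C_1 ≅ Z^10, C_2 ≅ Z^5.

∂_1: C_1 → C_0 sends each edge [p,q] (with p < q) to q − p.
The resulting 5×10 matrix has rank 4, and its Smith normal form has invariant factors (1,1,1,1).

The boundary map ∂_2: C_2 → C_1 maps a triangle to the signed sum of its edges. For instance
  ∂[0,1,2] = [1,2] − [0,2] + [0,1],
  ∂[2,3,4] = [3,4] − [2,4] + [2,3].
This gives a 10×5 integer matrix of rank 5; reducing to Smith normal form yields diagonal entries (1,1,1,1,1).

Computing H_k = (kernel of ∂_k) / (image of ∂_{k+1}):

  H_0: rank C_0 − rank ∂_1 = 5 − 4 = 1, and the invariant factors of ∂_1 are all 1, so H_0 = Z.
  H_1: rank ker ∂_1 − rank ∂_2 = (10 − 4) − 5 = 1, and the invariant factors of ∂_2 are all 1, so H_1 = Z.
  H_2: rank ker ∂_2 − rank ∂_3 = (5 − 5) − 0 = 0, and there is no ∂_3, so H_2 = 0.

As a check, the Euler characteristic is 5 − 10 + 5 = 0, which agrees with 1 − 1 + 0 = 0.
(K is a triangulation of the Möbius band.)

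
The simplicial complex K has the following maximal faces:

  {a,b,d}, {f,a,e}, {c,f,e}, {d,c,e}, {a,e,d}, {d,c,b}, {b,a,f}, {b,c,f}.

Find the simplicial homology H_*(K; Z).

Take the total order a < b < c < d < e < f on the vertex set. Then K (dimension 2) consists of the simplices:

  0-simplices (6): a, b, c, d, e, f
  1-simplices (12): ab, ad, ae, af, bc, bd, bf, cd, ce, cf, de, ef
  2-simplices (8): abd, abf, ade, aef, bcd, bcf, cde, cef

Hence C_0 ≅ Z^6, C_1 ≅ Z^12, C_2 ≅ Z^8.

Boundary ∂_1: C_1 → C_0 sends each edge [p,q] (with p < q) to q − p. For instance
  ∂bf = f − b.
As a 6×12 matrix over Z this has rank 5, with invariant factors (1,1,1,1,1).

The boundary map ∂_2: C_2 → C_1 acts by ∂[p,q,r] = [q,r] − [p,r] + [p,q]. For instance
  ∂aef = ef − af + ae,
  ∂cef = ef − cf + ce.
As a 12×8 matrix over Z this has rank 7, with invariant factors (1,1,1,1,1,1,1).

Reading off H_k = ker ∂_k / im ∂_{k+1}:

  H_0: rank C_0 − rank ∂_1 = 6 − 5 = 1, and the invariant factors of ∂_1 are all 1, so H_0 = Z.
  H_1: rank ker ∂_1 − rank ∂_2 = (12 − 5) − 7 = 0, and the invariant factors of ∂_2 are all 1, so H_1 = 0.
  H_2: rank ker ∂_2 − rank ∂_3 = (8 − 7) − 0 = 1, and there is no ∂_3, so H_2 = Z.

As a check, the Euler characteristic is 6 − 12 + 8 = 2, which agrees with 1 − 0 + 1 = 2.

H_0 = Z,  H_1 = 0,  H_2 = Z.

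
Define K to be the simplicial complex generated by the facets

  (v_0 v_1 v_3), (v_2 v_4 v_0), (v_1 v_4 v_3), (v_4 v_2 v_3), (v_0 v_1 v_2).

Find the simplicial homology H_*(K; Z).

H_0 ≅ Z,  H_1 ≅ Z,  H_2 = 0.

Order the vertices as v_0 < v_1 < v_2 < v_3 < v_4. Listing each simplex with vertices in this order, K has dimension 2 with simplices:

  0-simplices (5): [v_0], [v_1], [v_2], [v_3], [v_4]
  1-simplices (10): [v_0,v_1], [v_0,v_2], [v_0,v_3], [v_0,v_4], [v_1,v_2], [v_1,v_3], [v_1,v_4], [v_2,v_3], [v_2,v_4], [v_3,v_4]
  2-simplices (5): [v_0,v_1,v_2], [v_0,v_1,v_3], [v_0,v_2,v_4], [v_1,v_3,v_4], [v_2,v_3,v_4]

so the chain groups are C_0 ≅ Z^5, C_1 ≅ Z^10, C_2 ≅ Z^5.

∂_1: C_1 → C_0 is given by ∂[p,q] = [q] − [p]. For instance
  ∂[v_3,v_4] = [v_4] − [v_3].
As a 5×10 matrix over Z this has rank 4, with invariant factors (1,1,1,1).

Boundary ∂_2: C_2 → C_1 acts by ∂[p,q,r] = [q,r] − [p,r] + [p,q]. For instance
  ∂[v_0,v_1,v_2] = [v_1,v_2] − [v_0,v_2] + [v_0,v_1],
  ∂[v_2,v_3,v_4] = [v_3,v_4] − [v_2,v_4] + [v_2,v_3].
This gives a 10×5 integer matrix of rank 5; reducing to Smith normal form yields diagonal entries (1,1,1,1,1).

From H_k ≅ ker(∂_k) / im(∂_{k+1}) we obtain:

  H_0: rank C_0 − rank ∂_1 = 5 − 4 = 1, and the invariant factors of ∂_1 are all 1, so H_0 ≅ Z.
  H_1: rank ker ∂_1 − rank ∂_2 = (10 − 4) − 5 = 1, and the invariant factors of ∂_2 are all 1, so H_1 ≅ Z.
  H_2: rank ker ∂_2 − rank ∂_3 = (5 − 5) − 0 = 0, and there is no ∂_3, so H_2 ≅ 0.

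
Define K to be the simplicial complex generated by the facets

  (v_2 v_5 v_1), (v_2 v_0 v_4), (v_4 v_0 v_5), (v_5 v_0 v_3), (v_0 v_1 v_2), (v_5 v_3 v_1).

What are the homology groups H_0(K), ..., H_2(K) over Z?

H_0 = Z,  H_1 = Z,  H_2 = 0.

Fix the vertex order v_0 < v_1 < v_2 < v_3 < v_4 < v_5 and write every simplex with vertices in increasing order. Then dim K = 2 and the simplices of K are:

  0-simplices (6): [v_0], [v_1], [v_2], [v_3], [v_4], [v_5]
  1-simplices (12): [v_0,v_1], [v_0,v_2], [v_0,v_3], [v_0,v_4], [v_0,v_5], [v_1,v_2], [v_1,v_3], [v_1,v_5], [v_2,v_4], [v_2,v_5], [v_3,v_5], [v_4,v_5]
  2-simplices (6): [v_0,v_1,v_2], [v_0,v_2,v_4], [v_0,v_3,v_5], [v_0,v_4,v_5], [v_1,v_2,v_5], [v_1,v_3,v_5]

so the chain groups are C_0 ≅ Z^6, C_1 ≅ Z^12, C_2 ≅ Z^6.

The boundary map ∂_1: C_1 → C_0 sends each edge [p,q] (with p < q) to q − p. For instance
  ∂[v_0,v_5] = [v_5] − [v_0].
The 6×12 boundary matrix has rank 5 and Smith normal form diag(1,1,1,1,1).

∂_2: C_2 → C_1 maps a triangle to the signed sum of its edges. For instance
  ∂[v_1,v_2,v_5] = [v_2,v_5] − [v_1,v_5] + [v_1,v_2],
  ∂[v_0,v_3,v_5] = [v_3,v_5] − [v_0,v_5] + [v_0,v_3].
As a 12×6 matrix over Z this has rank 6, with invariant factors (1,1,1,1,1,1).

Computing H_k = (kernel of ∂_k) / (image of ∂_{k+1}):

  H_0: rank C_0 − rank ∂_1 = 6 − 5 = 1, and the invariant factors of ∂_1 are all 1, so H_0 ≅ Z.
  H_1: rank ker ∂_1 − rank ∂_2 = (12 − 5) − 6 = 1, and the invariant factors of ∂_2 are all 1, so H_1 ≅ Z.
  H_2: rank ker ∂_2 − rank ∂_3 = (6 − 6) − 0 = 0, and there is no ∂_3, so H_2 ≅ 0.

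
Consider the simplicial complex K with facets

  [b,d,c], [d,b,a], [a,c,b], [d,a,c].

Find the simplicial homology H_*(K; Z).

H_0 ≅ Z,  H_1 = 0,  H_2 ≅ Z.

We work with the vertex ordering a < b < c < d. The simplices of K, each written with vertices in increasing order, are:

  0-simplices (4): a, b, c, d
  1-simplices (6): ab, ac, ad, bc, bd, cd
  2-simplices (4): abc, abd, acd, bcd

so the chain groups are C_0 ≅ Z^4, C_1 ≅ Z^6, C_2 ≅ Z^4.

Boundary ∂_1: C_1 → C_0 sends each edge [p,q] (with p < q) to q − p. For instance
  ∂ac = c − a.
As a 4×6 matrix over Z this has rank 3, with invariant factors (1,1,1).

∂_2: C_2 → C_1 acts by ∂[p,q,r] = [q,r] − [p,r] + [p,q]. For instance
  ∂abc = bc − ac + ab,
  ∂acd = cd − ad + ac.
The resulting 6×4 matrix has rank 3, and its Smith normal form has invariant factors (1,1,1).

From H_k ≅ ker(∂_k) / im(∂_{k+1}) we obtain:

  H_0: rank C_0 − rank ∂_1 = 4 − 3 = 1, and the invariant factors of ∂_1 are all 1, so H_0 = Z.
  H_1: rank ker ∂_1 − rank ∂_2 = (6 − 3) − 3 = 0, and the invariant factors of ∂_2 are all 1, so H_1 = 0.
  H_2: rank ker ∂_2 − rank ∂_3 = (4 − 3) − 0 = 1, and there is no ∂_3, so H_2 = Z.

As a check, the Euler characteristic is 4 − 6 + 4 = 2, which agrees with 1 − 0 + 1 = 2.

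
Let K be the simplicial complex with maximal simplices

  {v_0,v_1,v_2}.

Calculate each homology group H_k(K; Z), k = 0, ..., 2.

Take the total order v_0 < v_1 < v_2 on the vertex set. Then K (dimension 2) consists of the simplices:

  0-simplices (3): [v_0], [v_1], [v_2]
  1-simplices (3): [v_0,v_1], [v_0,v_2], [v_1,v_2]
  2-simplices (1): [v_0,v_1,v_2]

so the chain groups are C_0 ≅ Z^3, C_1 ≅ Z^3, C_2 ≅ Z^1.

∂_1: C_1 → C_0 sends each edge [p,q] (with p < q) to q − p. For instance
  ∂[v_1,v_2] = [v_2] − [v_1].
The resulting 3×3 matrix has rank 2, and its Smith normal form has invariant factors (1,1).

Boundary ∂_2: C_2 → C_1 sends each 2-simplex [p,q,r] to [q,r] − [p,r] + [p,q]. For instance
  ∂[v_0,v_1,v_2] = [v_1,v_2] − [v_0,v_2] + [v_0,v_1].
This gives a 3×1 integer matrix of rank 1; reducing to Smith normal form yields diagonal entries (1).

Reading off H_k = ker ∂_k / im ∂_{k+1}:

  H_0: rank C_0 − rank ∂_1 = 3 − 2 = 1, and the invariant factors of ∂_1 are all 1, so H_0 ≅ Z.
  H_1: rank ker ∂_1 − rank ∂_2 = (3 − 2) − 1 = 0, and the invariant factors of ∂_2 are all 1, so H_1 ≅ 0.
  H_2: rank ker ∂_2 − rank ∂_3 = (1 − 1) − 0 = 0, and there is no ∂_3, so H_2 ≅ 0.

As a check, the Euler characteristic is 3 − 3 + 1 = 1, which agrees with 1 − 0 + 0 = 1.
(K is a triangulation of the 2-simplex.)

H_0 = Z,  H_1 = 0,  H_2 = 0.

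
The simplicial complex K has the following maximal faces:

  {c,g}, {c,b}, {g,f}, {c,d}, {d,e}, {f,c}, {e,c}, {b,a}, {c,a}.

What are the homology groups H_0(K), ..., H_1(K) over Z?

Order the vertices as a < b < c < d < e < f < g. Listing each simplex with vertices in this order, K has dimension 1 with simplices:

  0-simplices (7): a, b, c, d, e, f, g
  1-simplices (9): ab, ac, bc, cd, ce, cf, cg, de, fg

Hence C_0 ≅ Z^7, C_1 ≅ Z^9.

The boundary map ∂_1: C_1 → C_0 is given by ∂[p,q] = [q] − [p].
The resulting 7×9 matrix has rank 6, and its Smith normal form has invariant factors (1,1,1,1,1,1).

Computing H_k = (kernel of ∂_k) / (image of ∂_{k+1}):

  H_0: rank C_0 − rank ∂_1 = 7 − 6 = 1, and the invariant factors of ∂_1 are all 1, so H_0 ≅ Z.
  H_1: rank ker ∂_1 − rank ∂_2 = (9 − 6) − 0 = 3, and there is no ∂_2, so H_1 ≅ Z^3.

H_0 ≅ Z,  H_1 ≅ Z^3.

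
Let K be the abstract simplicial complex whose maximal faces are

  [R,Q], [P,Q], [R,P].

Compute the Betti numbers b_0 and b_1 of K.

b_0 = 1, b_1 = 1.

We work with the vertex ordering P < Q < R. The simplices of K, each written with vertices in increasing order, are:

  0-simplices (3): P, Q, R
  1-simplices (3): PQ, PR, QR

giving chain groups C_0 ≅ Z^3, C_1 ≅ Z^3.

The boundary map ∂_1: C_1 → C_0 is given by ∂[p,q] = [q] − [p]. For instance
  ∂PR = R − P.
As a 3×3 matrix over Z this has rank 2, with invariant factors (1,1).

From H_k ≅ ker(∂_k) / im(∂_{k+1}) we obtain:

  H_0: rank C_0 − rank ∂_1 = 3 − 2 = 1, and the invariant factors of ∂_1 are all 1, so H_0 = Z.
  H_1: rank ker ∂_1 − rank ∂_2 = (3 − 2) − 0 = 1, and there is no ∂_2, so H_1 = Z.

As a check, the Euler characteristic is 3 − 3 = 0, which agrees with 1 − 1 = 0.
(K is a triangulation of the circle S^1.)

Hence the Betti numbers are b_0 = 1, b_1 = 1.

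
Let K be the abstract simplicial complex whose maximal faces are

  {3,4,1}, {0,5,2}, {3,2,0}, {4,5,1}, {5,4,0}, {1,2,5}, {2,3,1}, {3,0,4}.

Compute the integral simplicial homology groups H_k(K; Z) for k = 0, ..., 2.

Take the total order 0 < 1 < 2 < 3 < 4 < 5 on the vertex set. Then K (dimension 2) consists of the simplices:

  0-simplices (6): [0], [1], [2], [3], [4], [5]
  1-simplices (12): [0,2], [0,3], [0,4], [0,5], [1,2], [1,3], [1,4], [1,5], [2,3], [2,5], [3,4], [4,5]
  2-simplices (8): [0,2,3], [0,2,5], [0,3,4], [0,4,5], [1,2,3], [1,2,5], [1,3,4], [1,4,5]

giving chain groups C_0 ≅ Z^6, C_1 ≅ Z^12, C_2 ≅ Z^8.

∂_1: C_1 → C_0 sends each edge [p,q] (with p < q) to q − p. For instance
  ∂[3,4] = [4] − [3].
As a 6×12 matrix over Z this has rank 5, with invariant factors (1,1,1,1,1).

∂_2: C_2 → C_1 maps a triangle to the signed sum of its edges. For instance
  ∂[1,4,5] = [4,5] − [1,5] + [1,4],
  ∂[0,2,3] = [2,3] − [0,3] + [0,2].
This gives a 12×8 integer matrix of rank 7; reducing to Smith normal form yields diagonal entries (1,1,1,1,1,1,1).

Computing H_k = (kernel of ∂_k) / (image of ∂_{k+1}):

  H_0: rank C_0 − rank ∂_1 = 6 − 5 = 1, and the invariant factors of ∂_1 are all 1, so H_0 = Z.
  H_1: rank ker ∂_1 − rank ∂_2 = (12 − 5) − 7 = 0, and the invariant factors of ∂_2 are all 1, so H_1 = 0.
  H_2: rank ker ∂_2 − rank ∂_3 = (8 − 7) − 0 = 1, and there is no ∂_3, so H_2 = Z.

(K is a triangulation of the 2-sphere S^2.)

H_0 = Z,  H_1 = 0,  H_2 = Z.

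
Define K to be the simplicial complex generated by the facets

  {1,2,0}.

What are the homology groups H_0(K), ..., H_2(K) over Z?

H_0 ≅ Z,  H_1 = 0,  H_2 = 0.

Take the total order 0 < 1 < 2 on the vertex set. Then K (dimension 2) consists of the simplices:

  0-simplices (3): [0], [1], [2]
  1-simplices (3): [0,1], [0,2], [1,2]
  2-simplices (1): [0,1,2]

giving chain groups C_0 ≅ Z^3, C_1 ≅ Z^3, C_2 ≅ Z^1.

∂_1: C_1 → C_0 sends each edge [p,q] (with p < q) to q − p. For instance
  ∂[0,1] = [1] − [0].
As a 3×3 matrix over Z this has rank 2, with invariant factors (1,1).

∂_2: C_2 → C_1 acts by ∂[p,q,r] = [q,r] − [p,r] + [p,q]. For instance
  ∂[0,1,2] = [1,2] − [0,2] + [0,1].
The resulting 3×1 matrix has rank 1, and its Smith normal form has invariant factors (1).

Computing H_k = (kernel of ∂_k) / (image of ∂_{k+1}):

  H_0: rank C_0 − rank ∂_1 = 3 − 2 = 1, and the invariant factors of ∂_1 are all 1, so H_0 = Z.
  H_1: rank ker ∂_1 − rank ∂_2 = (3 − 2) − 1 = 0, and the invariant factors of ∂_2 are all 1, so H_1 = 0.
  H_2: rank ker ∂_2 − rank ∂_3 = (1 − 1) − 0 = 0, and there is no ∂_3, so H_2 = 0.

(K is a triangulation of the 2-simplex.)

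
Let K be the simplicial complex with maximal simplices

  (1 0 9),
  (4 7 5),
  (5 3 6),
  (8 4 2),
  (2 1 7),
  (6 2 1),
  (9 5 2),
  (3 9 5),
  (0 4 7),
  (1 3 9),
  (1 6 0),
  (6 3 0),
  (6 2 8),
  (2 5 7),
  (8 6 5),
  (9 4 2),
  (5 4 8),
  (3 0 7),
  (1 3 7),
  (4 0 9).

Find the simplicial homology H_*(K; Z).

Fix the vertex order 0 < 1 < 2 < 3 < 4 < 5 < 6 < 7 < 8 < 9 and write every simplex with vertices in increasing order. Then dim K = 2 and the simplices of K are:

  0-simplices (10): [0], [1], [2], [3], [4], [5], [6], [7], [8], [9]
  1-simplices (30): (30 of them)
  2-simplices (20): (20 of them)

giving chain groups C_0 ≅ Z^10, C_1 ≅ Z^30, C_2 ≅ Z^20.

The boundary map ∂_1: C_1 → C_0 sends each edge [p,q] (with p < q) to q − p.
The resulting 10×30 matrix has rank 9, and its Smith normal form has invariant factors (1,1,1,1,1,1,1,1,1).

Boundary ∂_2: C_2 → C_1 maps a triangle to the signed sum of its edges. For instance
  ∂[4,5,7] = [5,7] − [4,7] + [4,5],
  ∂[1,2,7] = [2,7] − [1,7] + [1,2].
The 30×20 boundary matrix has rank 20 and Smith normal form diag(1,1,1,1,1,1,1,1,1,1,1,1,1,1,1,1,1,1,1,2).

Reading off H_k = ker ∂_k / im ∂_{k+1}:

  H_0: rank C_0 − rank ∂_1 = 10 − 9 = 1, and the invariant factors of ∂_1 are all 1, so H_0 = Z.
  H_1: rank ker ∂_1 − rank ∂_2 = (30 − 9) − 20 = 1, and ∂_2 has invariant factor 2 > 1, so H_1 = Z ⊕ Z/2Z.
  H_2: rank ker ∂_2 − rank ∂_3 = (20 − 20) − 0 = 0, and there is no ∂_3, so H_2 = 0.

As a check, the Euler characteristic is 10 − 30 + 20 = 0, which agrees with 1 − 1 + 0 = 0.

H_0 = Z,  H_1 = Z ⊕ Z/2Z,  H_2 = 0.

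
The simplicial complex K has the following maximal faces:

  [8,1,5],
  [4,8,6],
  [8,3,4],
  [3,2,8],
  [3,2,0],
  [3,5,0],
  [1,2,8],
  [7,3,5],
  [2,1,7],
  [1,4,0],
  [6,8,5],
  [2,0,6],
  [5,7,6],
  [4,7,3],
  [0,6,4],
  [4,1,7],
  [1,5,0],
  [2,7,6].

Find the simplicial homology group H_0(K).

Take the total order 0 < 1 < 2 < 3 < 4 < 5 < 6 < 7 < 8 on the vertex set. Then K (dimension 2) consists of the simplices:

  0-simplices (9): [0], [1], [2], [3], [4], [5], [6], [7], [8]
  1-simplices (27): (27 of them)
  2-simplices (18): [0,1,4], [0,1,5], [0,2,3], [0,2,6], [0,3,5], [0,4,6], [1,2,7], [1,2,8], [1,4,7], [1,5,8], [2,3,8], [2,6,7], [3,4,7], [3,4,8], [3,5,7], [4,6,8], [5,6,7], [5,6,8]

Hence C_0 ≅ Z^9, C_1 ≅ Z^27, C_2 ≅ Z^18.

The boundary map ∂_1: C_1 → C_0 maps an edge to its endpoints' difference, ∂[p,q] = q − p. For instance
  ∂[2,6] = [6] − [2].
The resulting 9×27 matrix has rank 8, and its Smith normal form has invariant factors (1,1,1,1,1,1,1,1).

The boundary map ∂_2: C_2 → C_1 acts by ∂[p,q,r] = [q,r] − [p,r] + [p,q]. For instance
  ∂[1,5,8] = [5,8] − [1,8] + [1,5],
  ∂[3,5,7] = [5,7] − [3,7] + [3,5].
The resulting 27×18 matrix has rank 17, and its Smith normal form has invariant factors (1,1,1,1,1,1,1,1,1,1,1,1,1,1,1,1,1).

From H_k ≅ ker(∂_k) / im(∂_{k+1}) we obtain:

  H_0: rank C_0 − rank ∂_1 = 9 − 8 = 1, and the invariant factors of ∂_1 are all 1, so H_0 ≅ Z.

H_0 ≅ Z.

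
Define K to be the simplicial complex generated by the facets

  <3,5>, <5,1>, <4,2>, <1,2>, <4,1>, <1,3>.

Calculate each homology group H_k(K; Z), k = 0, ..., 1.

Order the vertices as 1 < 2 < 3 < 4 < 5. Listing each simplex with vertices in this order, K has dimension 1 with simplices:

  0-simplices (5): [1], [2], [3], [4], [5]
  1-simplices (6): [1,2], [1,3], [1,4], [1,5], [2,4], [3,5]

so the chain groups are C_0 ≅ Z^5, C_1 ≅ Z^6.

∂_1: C_1 → C_0 is given by ∂[p,q] = [q] − [p].
This gives a 5×6 integer matrix of rank 4; reducing to Smith normal form yields diagonal entries (1,1,1,1).

Computing H_k = (kernel of ∂_k) / (image of ∂_{k+1}):

  H_0: rank C_0 − rank ∂_1 = 5 − 4 = 1, and the invariant factors of ∂_1 are all 1, so H_0 ≅ Z.
  H_1: rank ker ∂_1 − rank ∂_2 = (6 − 4) − 0 = 2, and there is no ∂_2, so H_1 ≅ Z^2.

As a check, the Euler characteristic is 5 − 6 = -1, which agrees with 1 − 2 = -1.
(K is a triangulation of a wedge of 2 circles.)

H_0 = Z,  H_1 = Z^2.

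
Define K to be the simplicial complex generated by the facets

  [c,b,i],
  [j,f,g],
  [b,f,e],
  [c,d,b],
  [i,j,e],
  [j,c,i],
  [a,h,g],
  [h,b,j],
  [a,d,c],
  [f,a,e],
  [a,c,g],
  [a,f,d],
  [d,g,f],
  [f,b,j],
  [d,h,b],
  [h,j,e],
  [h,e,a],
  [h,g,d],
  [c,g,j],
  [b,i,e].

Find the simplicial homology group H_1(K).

H_1 ≅ Z ⊕ Z/2.

Fix the vertex order a < b < c < d < e < f < g < h < i < j and write every simplex with vertices in increasing order. Then dim K = 2 and the simplices of K are:

  0-simplices (10): a, b, c, d, e, f, g, h, i, j
  1-simplices (30): ac, ad, ae, af, ag, ah, bc, bd, be, bf, bh, bi, bj, cd, cg, ci, cj, df, dg, dh, ef, eh, ei, ej, fg, fj, gh, gj, hj, ij
  2-simplices (20): acd, acg, adf, aef, aeh, agh, bcd, bci, bdh, bef, bei, bfj, bhj, cgj, cij, dfg, dgh, ehj, eij, fgj

giving chain groups C_0 ≅ Z^10, C_1 ≅ Z^30, C_2 ≅ Z^20.

Boundary ∂_1: C_1 → C_0 maps an edge to its endpoints' difference, ∂[p,q] = q − p.
As a 10×30 matrix over Z this has rank 9, with invariant factors (1,1,1,1,1,1,1,1,1).

The boundary map ∂_2: C_2 → C_1 maps a triangle to the signed sum of its edges. For instance
  ∂bci = ci − bi + bc,
  ∂agh = gh − ah + ag.
The 30×20 boundary matrix has rank 20 and Smith normal form diag(1,1,1,1,1,1,1,1,1,1,1,1,1,1,1,1,1,1,1,2).

Now H_k = ker ∂_k / im ∂_{k+1}, so:

  H_1: rank ker ∂_1 − rank ∂_2 = (30 − 9) − 20 = 1, and ∂_2 has invariant factor 2 > 1, so H_1 ≅ Z ⊕ Z/2.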